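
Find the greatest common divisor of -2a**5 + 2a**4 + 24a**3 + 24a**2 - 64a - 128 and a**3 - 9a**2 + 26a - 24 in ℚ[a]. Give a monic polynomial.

By polynomial division,
  -2a**5 + 2a**4 + 24a**3 + 24a**2 - 64a - 128 = (-2a**2 - 16a - 68)(a**3 - 9a**2 + 26a - 24) + (-220a**2 + 1320a - 1760)
  a**3 - 9a**2 + 26a - 24 = (-(1/220)a + 3/220)(-220a**2 + 1320a - 1760) + (0)
Last nonzero remainder: -220a**2 + 1320a - 1760. Dividing through by -220 gives the monic gcd a**2 - 6a + 8.

a**2 - 6a + 8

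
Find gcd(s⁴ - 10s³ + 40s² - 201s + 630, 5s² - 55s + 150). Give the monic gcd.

Euclidean algorithm in ℚ[s]:
  s⁴ - 10s³ + 40s² - 201s + 630 = ((1/5)s² + (1/5)s + 21/5)(5s² - 55s + 150) + (0)
Last nonzero remainder: 5s² - 55s + 150. Dividing through by 5 gives the monic gcd s² - 11s + 30.

s² - 11s + 30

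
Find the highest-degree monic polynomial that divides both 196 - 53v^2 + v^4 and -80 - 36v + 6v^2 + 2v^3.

2 + v

Apply the Euclidean algorithm:
  v^4 - 53v^2 + 196 = ((1/2)v - 3/2)(2v^3 + 6v^2 - 36v - 80) + (-26v^2 - 14v + 76)
  2v^3 + 6v^2 - 36v - 80 = (-(1/13)v - 32/169)(-26v^2 - 14v + 76) + (-(5544/169)v - 11088/169)
  -26v^2 - 14v + 76 = ((2197/2772)v - 3211/2772)(-(5544/169)v - 11088/169) + (0)
Last nonzero remainder: -(5544/169)v - 11088/169. Dividing through by -5544/169 gives the monic gcd v + 2.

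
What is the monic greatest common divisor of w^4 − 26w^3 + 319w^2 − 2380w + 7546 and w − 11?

Apply the Euclidean algorithm:
  w^4 − 26w^3 + 319w^2 − 2380w + 7546 = (w^3 − 15w^2 + 154w − 686)(w − 11) + (0)
The last nonzero remainder w − 11 is already monic.

w − 11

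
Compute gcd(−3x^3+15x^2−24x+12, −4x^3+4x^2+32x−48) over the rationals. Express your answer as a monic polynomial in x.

By polynomial division,
  −3x^3+15x^2−24x+12 = (3/4)(−4x^3+4x^2+32x−48) + (12x^2−48x+48)
  −4x^3+4x^2+32x−48 = (−(1/3)x−1)(12x^2−48x+48) + (0)
Last nonzero remainder: 12x^2−48x+48. Dividing through by 12 gives the monic gcd x^2−4x+4.

x^2−4x+4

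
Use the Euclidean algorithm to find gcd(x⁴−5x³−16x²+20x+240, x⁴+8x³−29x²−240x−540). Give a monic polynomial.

x³−x²−20x−60

Apply the Euclidean algorithm:
  x⁴−5x³−16x²+20x+240 = (x⁴+8x³−29x²−240x−540) + (−13x³+13x²+260x+780)
  x⁴+8x³−29x²−240x−540 = (−(1/13)x−9/13)(−13x³+13x²+260x+780) + (0)
Last nonzero remainder: −13x³+13x²+260x+780. Dividing through by −13 gives the monic gcd x³−x²−20x−60.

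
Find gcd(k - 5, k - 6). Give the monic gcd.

1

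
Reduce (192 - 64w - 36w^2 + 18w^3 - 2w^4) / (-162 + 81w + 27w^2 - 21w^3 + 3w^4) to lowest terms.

Repeated division with remainder:
  -2w^4 + 18w^3 - 36w^2 - 64w + 192 = (-2/3)(3w^4 - 21w^3 + 27w^2 + 81w - 162) + (4w^3 - 18w^2 - 10w + 84)
  3w^4 - 21w^3 + 27w^2 + 81w - 162 = ((3/4)w - 15/8)(4w^3 - 18w^2 - 10w + 84) + ((3/4)w^2 - (3/4)w - 9/2)
  4w^3 - 18w^2 - 10w + 84 = ((16/3)w - 56/3)((3/4)w^2 - (3/4)w - 9/2) + (0)
Last nonzero remainder: (3/4)w^2 - (3/4)w - 9/2. Dividing through by 3/4 gives the monic gcd w^2 - w - 6.
Cancel w^2 - w - 6 from numerator and denominator to get the reduced form.

(-32 + 16w - 2w^2)/(27 - 18w + 3w^2)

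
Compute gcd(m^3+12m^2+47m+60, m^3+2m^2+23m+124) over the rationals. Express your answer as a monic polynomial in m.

m+4

By polynomial division,
  m^3+12m^2+47m+60 = (m^3+2m^2+23m+124) + (10m^2+24m-64)
  m^3+2m^2+23m+124 = ((1/10)m-1/25)(10m^2+24m-64) + ((759/25)m+3036/25)
  10m^2+24m-64 = ((250/759)m-400/759)((759/25)m+3036/25) + (0)
Last nonzero remainder: (759/25)m+3036/25. Dividing through by 759/25 gives the monic gcd m+4.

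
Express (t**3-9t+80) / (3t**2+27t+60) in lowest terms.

Repeated division with remainder:
  t**3-9t+80 = ((1/3)t-3)(3t**2+27t+60) + (52t+260)
  3t**2+27t+60 = ((3/52)t+3/13)(52t+260) + (0)
Last nonzero remainder: 52t+260. Dividing through by 52 gives the monic gcd t+5.
Cancel t+5 from numerator and denominator to get the reduced form.

(t**2-5t+16)/(3t+12)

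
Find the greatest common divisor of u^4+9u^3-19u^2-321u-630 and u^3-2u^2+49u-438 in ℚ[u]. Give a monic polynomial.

u-6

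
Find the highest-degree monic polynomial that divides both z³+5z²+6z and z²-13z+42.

Euclidean algorithm in ℚ[z]:
  z³+5z²+6z = (z+18)(z²-13z+42) + (198z-756)
  z²-13z+42 = ((1/198)z-101/2178)(198z-756) + (840/121)
  198z-756 = ((3993/140)z-1089/10)(840/121) + (0)
The last nonzero remainder is the constant 840/121, so the polynomials are coprime and gcd = 1.

1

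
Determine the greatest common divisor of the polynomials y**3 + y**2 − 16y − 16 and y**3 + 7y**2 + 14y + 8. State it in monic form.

y**2 + 5y + 4

By polynomial division,
  y**3 + y**2 − 16y − 16 = (y**3 + 7y**2 + 14y + 8) + (−6y**2 − 30y − 24)
  y**3 + 7y**2 + 14y + 8 = (−(1/6)y − 1/3)(−6y**2 − 30y − 24) + (0)
Last nonzero remainder: −6y**2 − 30y − 24. Dividing through by −6 gives the monic gcd y**2 + 5y + 4.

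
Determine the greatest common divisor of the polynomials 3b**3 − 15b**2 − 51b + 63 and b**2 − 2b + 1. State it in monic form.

b − 1

Repeated division with remainder:
  3b**3 − 15b**2 − 51b + 63 = (3b − 9)(b**2 − 2b + 1) + (−72b + 72)
  b**2 − 2b + 1 = (−(1/72)b + 1/72)(−72b + 72) + (0)
Last nonzero remainder: −72b + 72. Dividing through by −72 gives the monic gcd b − 1.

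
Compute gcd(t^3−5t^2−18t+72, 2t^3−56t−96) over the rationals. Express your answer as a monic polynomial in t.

By polynomial division,
  t^3−5t^2−18t+72 = (1/2)(2t^3−56t−96) + (−5t^2+10t+120)
  2t^3−56t−96 = (−(2/5)t−4/5)(−5t^2+10t+120) + (0)
Last nonzero remainder: −5t^2+10t+120. Dividing through by −5 gives the monic gcd t^2−2t−24.

t^2−2t−24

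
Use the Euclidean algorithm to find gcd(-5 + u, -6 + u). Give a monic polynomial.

Apply the Euclidean algorithm:
  u - 5 = (u - 6) + (1)
  u - 6 = (u - 6)(1) + (0)
The last nonzero remainder is the constant 1, so the polynomials are coprime and gcd = 1.

1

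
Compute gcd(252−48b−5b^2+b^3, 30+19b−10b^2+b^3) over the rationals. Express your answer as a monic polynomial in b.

Euclidean algorithm in ℚ[b]:
  b^3−5b^2−48b+252 = (b^3−10b^2+19b+30) + (5b^2−67b+222)
  b^3−10b^2+19b+30 = ((1/5)b+17/25)(5b^2−67b+222) + ((504/25)b−3024/25)
  5b^2−67b+222 = ((125/504)b−925/504)((504/25)b−3024/25) + (0)
Last nonzero remainder: (504/25)b−3024/25. Dividing through by 504/25 gives the monic gcd b−6.

−6+b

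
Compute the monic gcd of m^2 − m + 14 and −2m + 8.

1

Euclidean algorithm in ℚ[m]:
  m^2 − m + 14 = (−(1/2)m − 3/2)(−2m + 8) + (26)
  −2m + 8 = (−(1/13)m + 4/13)(26) + (0)
The last nonzero remainder is the constant 26, so the polynomials are coprime and gcd = 1.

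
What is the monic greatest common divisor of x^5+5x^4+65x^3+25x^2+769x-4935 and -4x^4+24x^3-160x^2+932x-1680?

Repeated division with remainder:
  x^5+5x^4+65x^3+25x^2+769x-4935 = (-(1/4)x-11/4)(-4x^4+24x^3-160x^2+932x-1680) + (91x^3-182x^2+2912x-9555)
  -4x^4+24x^3-160x^2+932x-1680 = (-(4/91)x+16/91)(91x^3-182x^2+2912x-9555) + (0)
Last nonzero remainder: 91x^3-182x^2+2912x-9555. Dividing through by 91 gives the monic gcd x^3-2x^2+32x-105.

x^3-2x^2+32x-105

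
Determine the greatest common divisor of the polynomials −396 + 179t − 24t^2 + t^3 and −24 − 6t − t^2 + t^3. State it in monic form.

Repeated division with remainder:
  t^3 − 24t^2 + 179t − 396 = (t^3 − t^2 − 6t − 24) + (−23t^2 + 185t − 372)
  t^3 − t^2 − 6t − 24 = (−(1/23)t − 162/529)(−23t^2 + 185t − 372) + ((18240/529)t − 72960/529)
  −23t^2 + 185t − 372 = (−(12167/18240)t + 16399/6080)((18240/529)t − 72960/529) + (0)
Last nonzero remainder: (18240/529)t − 72960/529. Dividing through by 18240/529 gives the monic gcd t − 4.

−4 + t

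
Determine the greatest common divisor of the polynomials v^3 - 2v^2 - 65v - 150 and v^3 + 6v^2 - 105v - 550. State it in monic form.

Euclidean algorithm in ℚ[v]:
  v^3 - 2v^2 - 65v - 150 = (v^3 + 6v^2 - 105v - 550) + (-8v^2 + 40v + 400)
  v^3 + 6v^2 - 105v - 550 = (-(1/8)v - 11/8)(-8v^2 + 40v + 400) + (0)
Last nonzero remainder: -8v^2 + 40v + 400. Dividing through by -8 gives the monic gcd v^2 - 5v - 50.

v^2 - 5v - 50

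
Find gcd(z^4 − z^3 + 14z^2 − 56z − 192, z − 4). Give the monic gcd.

z − 4

Apply the Euclidean algorithm:
  z^4 − z^3 + 14z^2 − 56z − 192 = (z^3 + 3z^2 + 26z + 48)(z − 4) + (0)
The last nonzero remainder z − 4 is already monic.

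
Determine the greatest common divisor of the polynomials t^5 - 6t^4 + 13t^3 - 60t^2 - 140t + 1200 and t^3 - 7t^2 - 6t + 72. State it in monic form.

t^2 - t - 12

Apply the Euclidean algorithm:
  t^5 - 6t^4 + 13t^3 - 60t^2 - 140t + 1200 = (t^2 + t + 26)(t^3 - 7t^2 - 6t + 72) + (56t^2 - 56t - 672)
  t^3 - 7t^2 - 6t + 72 = ((1/56)t - 3/28)(56t^2 - 56t - 672) + (0)
Last nonzero remainder: 56t^2 - 56t - 672. Dividing through by 56 gives the monic gcd t^2 - t - 12.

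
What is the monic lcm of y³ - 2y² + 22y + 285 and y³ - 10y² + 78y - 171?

y⁴ - 5y³ + 28y² + 219y - 855

Apply the Euclidean algorithm:
  y³ - 2y² + 22y + 285 = (y³ - 10y² + 78y - 171) + (8y² - 56y + 456)
  y³ - 10y² + 78y - 171 = ((1/8)y - 3/8)(8y² - 56y + 456) + (0)
Last nonzero remainder: 8y² - 56y + 456. Dividing through by 8 gives the monic gcd y² - 7y + 57.
Then lcm(f, g) = f·g / gcd(f, g); expanding and making the result monic gives the answer.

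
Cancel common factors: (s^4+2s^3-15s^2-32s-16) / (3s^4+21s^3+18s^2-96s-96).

(s^2-3s-4)/(3s^2+6s-24)

Repeated division with remainder:
  s^4+2s^3-15s^2-32s-16 = (1/3)(3s^4+21s^3+18s^2-96s-96) + (-5s^3-21s^2+16)
  3s^4+21s^3+18s^2-96s-96 = (-(3/5)s-42/25)(-5s^3-21s^2+16) + (-(432/25)s^2-(432/5)s-1728/25)
  -5s^3-21s^2+16 = ((125/432)s-25/108)(-(432/25)s^2-(432/5)s-1728/25) + (0)
Last nonzero remainder: -(432/25)s^2-(432/5)s-1728/25. Dividing through by -432/25 gives the monic gcd s^2+5s+4.
Cancel s^2+5s+4 from numerator and denominator to get the reduced form.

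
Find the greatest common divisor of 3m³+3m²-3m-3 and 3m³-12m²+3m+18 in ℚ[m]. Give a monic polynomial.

Euclidean algorithm in ℚ[m]:
  3m³+3m²-3m-3 = (3m³-12m²+3m+18) + (15m²-6m-21)
  3m³-12m²+3m+18 = ((1/5)m-18/25)(15m²-6m-21) + ((72/25)m+72/25)
  15m²-6m-21 = ((125/24)m-175/24)((72/25)m+72/25) + (0)
Last nonzero remainder: (72/25)m+72/25. Dividing through by 72/25 gives the monic gcd m+1.

m+1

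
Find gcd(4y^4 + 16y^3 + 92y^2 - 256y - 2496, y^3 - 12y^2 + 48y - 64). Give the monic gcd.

By polynomial division,
  4y^4 + 16y^3 + 92y^2 - 256y - 2496 = (4y + 64)(y^3 - 12y^2 + 48y - 64) + (668y^2 - 3072y + 1600)
  y^3 - 12y^2 + 48y - 64 = ((1/668)y - 309/27889)(668y^2 - 3072y + 1600) + ((322624/27889)y - 1290496/27889)
  668y^2 - 3072y + 1600 = ((4657463/80656)y - 697225/20164)((322624/27889)y - 1290496/27889) + (0)
Last nonzero remainder: (322624/27889)y - 1290496/27889. Dividing through by 322624/27889 gives the monic gcd y - 4.

y - 4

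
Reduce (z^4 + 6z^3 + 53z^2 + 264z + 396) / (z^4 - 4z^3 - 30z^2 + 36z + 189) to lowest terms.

Repeated division with remainder:
  z^4 + 6z^3 + 53z^2 + 264z + 396 = (z^4 - 4z^3 - 30z^2 + 36z + 189) + (10z^3 + 83z^2 + 228z + 207)
  z^4 - 4z^3 - 30z^2 + 36z + 189 = ((1/10)z - 123/100)(10z^3 + 83z^2 + 228z + 207) + ((4929/100)z^2 + (14787/50)z + 44361/100)
  10z^3 + 83z^2 + 228z + 207 = ((1000/4929)z + 2300/4929)((4929/100)z^2 + (14787/50)z + 44361/100) + (0)
Last nonzero remainder: (4929/100)z^2 + (14787/50)z + 44361/100. Dividing through by 4929/100 gives the monic gcd z^2 + 6z + 9.
Cancel z^2 + 6z + 9 from numerator and denominator to get the reduced form.

(z^2 + 44)/(z^2 - 10z + 21)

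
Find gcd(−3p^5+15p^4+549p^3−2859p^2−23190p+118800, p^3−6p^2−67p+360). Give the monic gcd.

p^3−6p^2−67p+360

By polynomial division,
  −3p^5+15p^4+549p^3−2859p^2−23190p+118800 = (−3p^2−3p+330)(p^3−6p^2−67p+360) + (0)
The last nonzero remainder p^3−6p^2−67p+360 is already monic.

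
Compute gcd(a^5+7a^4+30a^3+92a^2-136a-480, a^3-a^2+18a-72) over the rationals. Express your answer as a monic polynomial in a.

a^2+2a+24

Apply the Euclidean algorithm:
  a^5+7a^4+30a^3+92a^2-136a-480 = (a^2+8a+20)(a^3-a^2+18a-72) + (40a^2+80a+960)
  a^3-a^2+18a-72 = ((1/40)a-3/40)(40a^2+80a+960) + (0)
Last nonzero remainder: 40a^2+80a+960. Dividing through by 40 gives the monic gcd a^2+2a+24.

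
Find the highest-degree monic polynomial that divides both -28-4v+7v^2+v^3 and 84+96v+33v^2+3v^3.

Apply the Euclidean algorithm:
  v^3+7v^2-4v-28 = (1/3)(3v^3+33v^2+96v+84) + (-4v^2-36v-56)
  3v^3+33v^2+96v+84 = (-(3/4)v-3/2)(-4v^2-36v-56) + (0)
Last nonzero remainder: -4v^2-36v-56. Dividing through by -4 gives the monic gcd v^2+9v+14.

14+9v+v^2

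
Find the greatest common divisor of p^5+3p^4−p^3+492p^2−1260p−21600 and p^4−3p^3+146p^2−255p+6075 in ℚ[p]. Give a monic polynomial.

p^2−5p+75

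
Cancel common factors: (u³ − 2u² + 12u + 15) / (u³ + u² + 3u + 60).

(u + 1)/(u + 4)

By polynomial division,
  u³ − 2u² + 12u + 15 = (u³ + u² + 3u + 60) + (−3u² + 9u − 45)
  u³ + u² + 3u + 60 = (−(1/3)u − 4/3)(−3u² + 9u − 45) + (0)
Last nonzero remainder: −3u² + 9u − 45. Dividing through by −3 gives the monic gcd u² − 3u + 15.
Cancel u² − 3u + 15 from numerator and denominator to get the reduced form.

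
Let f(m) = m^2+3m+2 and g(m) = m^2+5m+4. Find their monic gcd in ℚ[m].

By polynomial division,
  m^2+3m+2 = (m^2+5m+4) + (-2m-2)
  m^2+5m+4 = (-(1/2)m-2)(-2m-2) + (0)
Last nonzero remainder: -2m-2. Dividing through by -2 gives the monic gcd m+1.

m+1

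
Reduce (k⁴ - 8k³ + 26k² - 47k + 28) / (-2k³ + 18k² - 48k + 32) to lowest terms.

(-k² + 3k - 7)/(2k - 8)

Apply the Euclidean algorithm:
  k⁴ - 8k³ + 26k² - 47k + 28 = (-(1/2)k - 1/2)(-2k³ + 18k² - 48k + 32) + (11k² - 55k + 44)
  -2k³ + 18k² - 48k + 32 = (-(2/11)k + 8/11)(11k² - 55k + 44) + (0)
Last nonzero remainder: 11k² - 55k + 44. Dividing through by 11 gives the monic gcd k² - 5k + 4.
Cancel k² - 5k + 4 from numerator and denominator to get the reduced form.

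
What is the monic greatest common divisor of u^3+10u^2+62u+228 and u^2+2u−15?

1

By polynomial division,
  u^3+10u^2+62u+228 = (u+8)(u^2+2u−15) + (61u+348)
  u^2+2u−15 = ((1/61)u−226/3721)(61u+348) + (22833/3721)
  61u+348 = ((226981/22833)u+431636/7611)(22833/3721) + (0)
The last nonzero remainder is the constant 22833/3721, so the polynomials are coprime and gcd = 1.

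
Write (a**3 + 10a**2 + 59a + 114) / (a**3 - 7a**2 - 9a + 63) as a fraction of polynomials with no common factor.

(a**2 + 7a + 38)/(a**2 - 10a + 21)

Apply the Euclidean algorithm:
  a**3 + 10a**2 + 59a + 114 = (a**3 - 7a**2 - 9a + 63) + (17a**2 + 68a + 51)
  a**3 - 7a**2 - 9a + 63 = ((1/17)a - 11/17)(17a**2 + 68a + 51) + (32a + 96)
  17a**2 + 68a + 51 = ((17/32)a + 17/32)(32a + 96) + (0)
Last nonzero remainder: 32a + 96. Dividing through by 32 gives the monic gcd a + 3.
Cancel a + 3 from numerator and denominator to get the reduced form.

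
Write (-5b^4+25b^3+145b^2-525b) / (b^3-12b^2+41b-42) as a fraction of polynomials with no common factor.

Euclidean algorithm in ℚ[b]:
  -5b^4+25b^3+145b^2-525b = (-5b-35)(b^3-12b^2+41b-42) + (-70b^2+700b-1470)
  b^3-12b^2+41b-42 = (-(1/70)b+1/35)(-70b^2+700b-1470) + (0)
Last nonzero remainder: -70b^2+700b-1470. Dividing through by -70 gives the monic gcd b^2-10b+21.
Cancel b^2-10b+21 from numerator and denominator to get the reduced form.

(-5b^2-25b)/(b-2)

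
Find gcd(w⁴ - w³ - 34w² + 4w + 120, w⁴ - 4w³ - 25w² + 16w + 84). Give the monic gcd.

By polynomial division,
  w⁴ - w³ - 34w² + 4w + 120 = (w⁴ - 4w³ - 25w² + 16w + 84) + (3w³ - 9w² - 12w + 36)
  w⁴ - 4w³ - 25w² + 16w + 84 = ((1/3)w - 1/3)(3w³ - 9w² - 12w + 36) + (-24w² + 96)
  3w³ - 9w² - 12w + 36 = (-(1/8)w + 3/8)(-24w² + 96) + (0)
Last nonzero remainder: -24w² + 96. Dividing through by -24 gives the monic gcd w² - 4.

w² - 4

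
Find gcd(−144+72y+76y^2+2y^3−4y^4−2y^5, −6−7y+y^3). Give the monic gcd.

−6−y+y^2

Repeated division with remainder:
  −2y^5−4y^4+2y^3+76y^2+72y−144 = (−2y^2−4y−12)(y^3−7y−6) + (36y^2−36y−216)
  y^3−7y−6 = ((1/36)y+1/36)(36y^2−36y−216) + (0)
Last nonzero remainder: 36y^2−36y−216. Dividing through by 36 gives the monic gcd y^2−y−6.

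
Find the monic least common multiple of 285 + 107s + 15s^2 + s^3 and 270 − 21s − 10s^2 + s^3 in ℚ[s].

15390 + 1503s − 510s^2 − 64s^3 + s^5

Repeated division with remainder:
  s^3 + 15s^2 + 107s + 285 = (s^3 − 10s^2 − 21s + 270) + (25s^2 + 128s + 15)
  s^3 − 10s^2 − 21s + 270 = ((1/25)s − 378/625)(25s^2 + 128s + 15) + ((34884/625)s + 34884/125)
  25s^2 + 128s + 15 = ((15625/34884)s + 625/11628)((34884/625)s + 34884/125) + (0)
Last nonzero remainder: (34884/625)s + 34884/125. Dividing through by 34884/625 gives the monic gcd s + 5.
Then lcm(f, g) = f·g / gcd(f, g); expanding and making the result monic gives the answer.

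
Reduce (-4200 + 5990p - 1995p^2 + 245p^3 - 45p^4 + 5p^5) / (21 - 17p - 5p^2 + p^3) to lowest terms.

By polynomial division,
  5p^5 - 45p^4 + 245p^3 - 1995p^2 + 5990p - 4200 = (5p^2 - 20p + 230)(p^3 - 5p^2 - 17p + 21) + (-1290p^2 + 10320p - 9030)
  p^3 - 5p^2 - 17p + 21 = (-(1/1290)p - 1/430)(-1290p^2 + 10320p - 9030) + (0)
Last nonzero remainder: -1290p^2 + 10320p - 9030. Dividing through by -1290 gives the monic gcd p^2 - 8p + 7.
Cancel p^2 - 8p + 7 from numerator and denominator to get the reduced form.

(-600 + 170p - 5p^2 + 5p^3)/(3 + p)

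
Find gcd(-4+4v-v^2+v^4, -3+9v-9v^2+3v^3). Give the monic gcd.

Apply the Euclidean algorithm:
  v^4-v^2+4v-4 = ((1/3)v+1)(3v^3-9v^2+9v-3) + (5v^2-4v-1)
  3v^3-9v^2+9v-3 = ((3/5)v-33/25)(5v^2-4v-1) + ((108/25)v-108/25)
  5v^2-4v-1 = ((125/108)v+25/108)((108/25)v-108/25) + (0)
Last nonzero remainder: (108/25)v-108/25. Dividing through by 108/25 gives the monic gcd v-1.

-1+v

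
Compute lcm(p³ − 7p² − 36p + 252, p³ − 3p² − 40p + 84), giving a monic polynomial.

p⁴ − 9p³ − 22p² + 324p − 504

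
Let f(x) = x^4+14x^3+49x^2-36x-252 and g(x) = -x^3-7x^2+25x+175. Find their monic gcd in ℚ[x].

By polynomial division,
  x^4+14x^3+49x^2-36x-252 = (-x-7)(-x^3-7x^2+25x+175) + (25x^2+314x+973)
  -x^3-7x^2+25x+175 = (-(1/25)x+139/625)(25x^2+314x+973) + (-(3696/625)x-25872/625)
  25x^2+314x+973 = (-(15625/3696)x-86875/3696)(-(3696/625)x-25872/625) + (0)
Last nonzero remainder: -(3696/625)x-25872/625. Dividing through by -3696/625 gives the monic gcd x+7.

x+7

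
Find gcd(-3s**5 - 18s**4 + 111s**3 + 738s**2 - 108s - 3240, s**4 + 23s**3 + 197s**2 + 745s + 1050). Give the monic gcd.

Euclidean algorithm in ℚ[s]:
  -3s**5 - 18s**4 + 111s**3 + 738s**2 - 108s - 3240 = (-3s + 51)(s**4 + 23s**3 + 197s**2 + 745s + 1050) + (-471s**3 - 7074s**2 - 34953s - 56790)
  s**4 + 23s**3 + 197s**2 + 745s + 1050 = (-(1/471)s - 1253/73947)(-471s**3 - 7074s**2 - 34953s - 56790) + ((72072/24649)s**2 + (792792/24649)s + 2162160/24649)
  -471s**3 - 7074s**2 - 34953s - 56790 = (-(3869893/24024)s - 15553519/24024)((72072/24649)s**2 + (792792/24649)s + 2162160/24649) + (0)
Last nonzero remainder: (72072/24649)s**2 + (792792/24649)s + 2162160/24649. Dividing through by 72072/24649 gives the monic gcd s**2 + 11s + 30.

s**2 + 11s + 30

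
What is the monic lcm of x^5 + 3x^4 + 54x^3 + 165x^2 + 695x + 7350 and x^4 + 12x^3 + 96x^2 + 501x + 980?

x^6 + 7x^5 + 66x^4 + 381x^3 + 1355x^2 + 10130x + 29400

Repeated division with remainder:
  x^5 + 3x^4 + 54x^3 + 165x^2 + 695x + 7350 = (x − 9)(x^4 + 12x^3 + 96x^2 + 501x + 980) + (66x^3 + 528x^2 + 4224x + 16170)
  x^4 + 12x^3 + 96x^2 + 501x + 980 = ((1/66)x + 2/33)(66x^3 + 528x^2 + 4224x + 16170) + (0)
Last nonzero remainder: 66x^3 + 528x^2 + 4224x + 16170. Dividing through by 66 gives the monic gcd x^3 + 8x^2 + 64x + 245.
Then lcm(f, g) = f·g / gcd(f, g); expanding and making the result monic gives the answer.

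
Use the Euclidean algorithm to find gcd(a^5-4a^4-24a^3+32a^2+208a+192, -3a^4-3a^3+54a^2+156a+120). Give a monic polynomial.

Euclidean algorithm in ℚ[a]:
  a^5-4a^4-24a^3+32a^2+208a+192 = (-(1/3)a+5/3)(-3a^4-3a^3+54a^2+156a+120) + (-a^3-6a^2-12a-8)
  -3a^4-3a^3+54a^2+156a+120 = (3a-15)(-a^3-6a^2-12a-8) + (0)
Last nonzero remainder: -a^3-6a^2-12a-8. Dividing through by -1 gives the monic gcd a^3+6a^2+12a+8.

a^3+6a^2+12a+8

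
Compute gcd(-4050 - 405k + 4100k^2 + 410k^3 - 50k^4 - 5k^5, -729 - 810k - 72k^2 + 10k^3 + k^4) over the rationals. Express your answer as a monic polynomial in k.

Repeated division with remainder:
  -5k^5 - 50k^4 + 410k^3 + 4100k^2 - 405k - 4050 = (-5k)(k^4 + 10k^3 - 72k^2 - 810k - 729) + (50k^3 + 50k^2 - 4050k - 4050)
  k^4 + 10k^3 - 72k^2 - 810k - 729 = ((1/50)k + 9/50)(50k^3 + 50k^2 - 4050k - 4050) + (0)
Last nonzero remainder: 50k^3 + 50k^2 - 4050k - 4050. Dividing through by 50 gives the monic gcd k^3 + k^2 - 81k - 81.

-81 - 81k + k^2 + k^3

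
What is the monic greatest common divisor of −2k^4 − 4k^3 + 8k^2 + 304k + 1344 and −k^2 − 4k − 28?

k^2 + 4k + 28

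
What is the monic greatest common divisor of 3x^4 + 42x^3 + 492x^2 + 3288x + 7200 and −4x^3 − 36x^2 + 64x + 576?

Euclidean algorithm in ℚ[x]:
  3x^4 + 42x^3 + 492x^2 + 3288x + 7200 = (−(3/4)x − 15/4)(−4x^3 − 36x^2 + 64x + 576) + (405x^2 + 3960x + 9360)
  −4x^3 − 36x^2 + 64x + 576 = (−(4/405)x + 28/3645)(405x^2 + 3960x + 9360) + ((10208/81)x + 40832/81)
  405x^2 + 3960x + 9360 = ((32805/10208)x + 47385/2552)((10208/81)x + 40832/81) + (0)
Last nonzero remainder: (10208/81)x + 40832/81. Dividing through by 10208/81 gives the monic gcd x + 4.

x + 4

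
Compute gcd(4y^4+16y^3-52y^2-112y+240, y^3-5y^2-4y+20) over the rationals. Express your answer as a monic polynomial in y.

Apply the Euclidean algorithm:
  4y^4+16y^3-52y^2-112y+240 = (4y+36)(y^3-5y^2-4y+20) + (144y^2-48y-480)
  y^3-5y^2-4y+20 = ((1/144)y-7/216)(144y^2-48y-480) + (-(20/9)y+40/9)
  144y^2-48y-480 = (-(324/5)y-108)(-(20/9)y+40/9) + (0)
Last nonzero remainder: -(20/9)y+40/9. Dividing through by -20/9 gives the monic gcd y-2.

y-2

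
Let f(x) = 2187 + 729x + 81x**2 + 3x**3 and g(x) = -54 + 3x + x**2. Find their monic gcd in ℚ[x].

9 + x

Apply the Euclidean algorithm:
  3x**3 + 81x**2 + 729x + 2187 = (3x + 72)(x**2 + 3x - 54) + (675x + 6075)
  x**2 + 3x - 54 = ((1/675)x - 2/225)(675x + 6075) + (0)
Last nonzero remainder: 675x + 6075. Dividing through by 675 gives the monic gcd x + 9.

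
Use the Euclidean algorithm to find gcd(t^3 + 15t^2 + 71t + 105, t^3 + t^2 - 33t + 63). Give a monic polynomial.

t + 7

Euclidean algorithm in ℚ[t]:
  t^3 + 15t^2 + 71t + 105 = (t^3 + t^2 - 33t + 63) + (14t^2 + 104t + 42)
  t^3 + t^2 - 33t + 63 = ((1/14)t - 45/98)(14t^2 + 104t + 42) + ((576/49)t + 576/7)
  14t^2 + 104t + 42 = ((343/288)t + 49/96)((576/49)t + 576/7) + (0)
Last nonzero remainder: (576/49)t + 576/7. Dividing through by 576/49 gives the monic gcd t + 7.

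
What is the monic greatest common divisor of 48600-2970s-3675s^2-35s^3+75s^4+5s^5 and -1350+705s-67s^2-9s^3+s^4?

-45+4s+s^2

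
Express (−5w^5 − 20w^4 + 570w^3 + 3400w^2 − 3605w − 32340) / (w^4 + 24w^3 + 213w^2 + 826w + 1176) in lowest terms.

Apply the Euclidean algorithm:
  −5w^5 − 20w^4 + 570w^3 + 3400w^2 − 3605w − 32340 = (−5w + 100)(w^4 + 24w^3 + 213w^2 + 826w + 1176) + (−765w^3 − 13770w^2 − 80325w − 149940)
  w^4 + 24w^3 + 213w^2 + 826w + 1176 = (−(1/765)w − 2/255)(−765w^3 − 13770w^2 − 80325w − 149940) + (0)
Last nonzero remainder: −765w^3 − 13770w^2 − 80325w − 149940. Dividing through by −765 gives the monic gcd w^3 + 18w^2 + 105w + 196.
Cancel w^3 + 18w^2 + 105w + 196 from numerator and denominator to get the reduced form.

(−5w^2 + 70w − 165)/(w + 6)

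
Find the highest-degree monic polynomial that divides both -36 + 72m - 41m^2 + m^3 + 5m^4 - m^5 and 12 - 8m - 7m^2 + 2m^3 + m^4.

6 - 7m + m^3

Euclidean algorithm in ℚ[m]:
  -m^5 + 5m^4 + m^3 - 41m^2 + 72m - 36 = (-m + 7)(m^4 + 2m^3 - 7m^2 - 8m + 12) + (-20m^3 + 140m - 120)
  m^4 + 2m^3 - 7m^2 - 8m + 12 = (-(1/20)m - 1/10)(-20m^3 + 140m - 120) + (0)
Last nonzero remainder: -20m^3 + 140m - 120. Dividing through by -20 gives the monic gcd m^3 - 7m + 6.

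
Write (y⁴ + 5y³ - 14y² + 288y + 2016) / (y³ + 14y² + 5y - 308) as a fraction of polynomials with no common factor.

(y³ - 2y² + 288)/(y² + 7y - 44)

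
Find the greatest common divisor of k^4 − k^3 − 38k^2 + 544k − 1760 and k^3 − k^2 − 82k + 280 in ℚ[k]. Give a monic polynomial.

k^2 + 6k − 40

Repeated division with remainder:
  k^4 − k^3 − 38k^2 + 544k − 1760 = (k)(k^3 − k^2 − 82k + 280) + (44k^2 + 264k − 1760)
  k^3 − k^2 − 82k + 280 = ((1/44)k − 7/44)(44k^2 + 264k − 1760) + (0)
Last nonzero remainder: 44k^2 + 264k − 1760. Dividing through by 44 gives the monic gcd k^2 + 6k − 40.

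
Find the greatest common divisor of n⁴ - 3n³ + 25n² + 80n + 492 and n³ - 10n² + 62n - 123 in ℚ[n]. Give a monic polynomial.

n² - 7n + 41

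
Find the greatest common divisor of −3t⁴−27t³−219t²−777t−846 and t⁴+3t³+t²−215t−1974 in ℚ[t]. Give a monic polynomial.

Euclidean algorithm in ℚ[t]:
  −3t⁴−27t³−219t²−777t−846 = (−3)(t⁴+3t³+t²−215t−1974) + (−18t³−216t²−1422t−6768)
  t⁴+3t³+t²−215t−1974 = (−(1/18)t+1/2)(−18t³−216t²−1422t−6768) + (30t²+120t+1410)
  −18t³−216t²−1422t−6768 = (−(3/5)t−24/5)(30t²+120t+1410) + (0)
Last nonzero remainder: 30t²+120t+1410. Dividing through by 30 gives the monic gcd t²+4t+47.

t²+4t+47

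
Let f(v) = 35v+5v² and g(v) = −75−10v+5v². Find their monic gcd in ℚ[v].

1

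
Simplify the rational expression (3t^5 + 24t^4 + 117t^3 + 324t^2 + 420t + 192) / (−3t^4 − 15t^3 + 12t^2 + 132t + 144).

Repeated division with remainder:
  3t^5 + 24t^4 + 117t^3 + 324t^2 + 420t + 192 = (−t − 3)(−3t^4 − 15t^3 + 12t^2 + 132t + 144) + (84t^3 + 492t^2 + 960t + 624)
  −3t^4 − 15t^3 + 12t^2 + 132t + 144 = (−(1/28)t + 3/98)(84t^3 + 492t^2 + 960t + 624) + ((1530/49)t^2 + (6120/49)t + 6120/49)
  84t^3 + 492t^2 + 960t + 624 = ((686/255)t + 1274/255)((1530/49)t^2 + (6120/49)t + 6120/49) + (0)
Last nonzero remainder: (1530/49)t^2 + (6120/49)t + 6120/49. Dividing through by 1530/49 gives the monic gcd t^2 + 4t + 4.
Cancel t^2 + 4t + 4 from numerator and denominator to get the reduced form.

(−t^3 − 4t^2 − 19t − 16)/(t^2 + t − 12)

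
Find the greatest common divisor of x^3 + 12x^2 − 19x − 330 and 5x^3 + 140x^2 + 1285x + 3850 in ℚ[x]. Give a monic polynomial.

x + 11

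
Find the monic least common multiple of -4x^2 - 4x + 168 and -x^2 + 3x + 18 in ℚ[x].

Repeated division with remainder:
  -4x^2 - 4x + 168 = (4)(-x^2 + 3x + 18) + (-16x + 96)
  -x^2 + 3x + 18 = ((1/16)x + 3/16)(-16x + 96) + (0)
Last nonzero remainder: -16x + 96. Dividing through by -16 gives the monic gcd x - 6.
Then lcm(f, g) = f·g / gcd(f, g); expanding and making the result monic gives the answer.

x^3 + 4x^2 - 39x - 126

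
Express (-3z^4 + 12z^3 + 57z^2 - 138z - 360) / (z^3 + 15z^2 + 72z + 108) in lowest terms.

(-3z^3 + 21z^2 - 6z - 120)/(z^2 + 12z + 36)

Repeated division with remainder:
  -3z^4 + 12z^3 + 57z^2 - 138z - 360 = (-3z + 57)(z^3 + 15z^2 + 72z + 108) + (-582z^2 - 3918z - 6516)
  z^3 + 15z^2 + 72z + 108 = (-(1/582)z - 401/28227)(-582z^2 - 3918z - 6516) + ((48400/9409)z + 145200/9409)
  -582z^2 - 3918z - 6516 = (-(2738019/24200)z - 5109087/12100)((48400/9409)z + 145200/9409) + (0)
Last nonzero remainder: (48400/9409)z + 145200/9409. Dividing through by 48400/9409 gives the monic gcd z + 3.
Cancel z + 3 from numerator and denominator to get the reduced form.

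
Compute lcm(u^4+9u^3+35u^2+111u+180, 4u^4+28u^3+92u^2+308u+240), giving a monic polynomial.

By polynomial division,
  u^4+9u^3+35u^2+111u+180 = (1/4)(4u^4+28u^3+92u^2+308u+240) + (2u^3+12u^2+34u+120)
  4u^4+28u^3+92u^2+308u+240 = (2u+2)(2u^3+12u^2+34u+120) + (0)
Last nonzero remainder: 2u^3+12u^2+34u+120. Dividing through by 2 gives the monic gcd u^3+6u^2+17u+60.
Then lcm(f, g) = f·g / gcd(f, g); expanding and making the result monic gives the answer.

u^5+10u^4+44u^3+146u^2+291u+180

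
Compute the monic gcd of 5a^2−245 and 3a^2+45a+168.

a+7

Apply the Euclidean algorithm:
  5a^2−245 = (5/3)(3a^2+45a+168) + (−75a−525)
  3a^2+45a+168 = (−(1/25)a−8/25)(−75a−525) + (0)
Last nonzero remainder: −75a−525. Dividing through by −75 gives the monic gcd a+7.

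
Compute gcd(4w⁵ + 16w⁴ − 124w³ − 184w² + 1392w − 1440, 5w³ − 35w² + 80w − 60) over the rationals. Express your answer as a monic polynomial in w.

Apply the Euclidean algorithm:
  4w⁵ + 16w⁴ − 124w³ − 184w² + 1392w − 1440 = ((4/5)w² + (44/5)w + 24)(5w³ − 35w² + 80w − 60) + (0)
Last nonzero remainder: 5w³ − 35w² + 80w − 60. Dividing through by 5 gives the monic gcd w³ − 7w² + 16w − 12.

w³ − 7w² + 16w − 12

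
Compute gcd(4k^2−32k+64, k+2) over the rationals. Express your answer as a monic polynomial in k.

Euclidean algorithm in ℚ[k]:
  4k^2−32k+64 = (4k−40)(k+2) + (144)
  k+2 = ((1/144)k+1/72)(144) + (0)
The last nonzero remainder is the constant 144, so the polynomials are coprime and gcd = 1.

1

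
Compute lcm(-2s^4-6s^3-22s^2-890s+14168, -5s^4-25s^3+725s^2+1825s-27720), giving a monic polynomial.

s^6+4s^5-58s^4+240s^3-7431s^2-39124s+510048

Euclidean algorithm in ℚ[s]:
  -2s^4-6s^3-22s^2-890s+14168 = (2/5)(-5s^4-25s^3+725s^2+1825s-27720) + (4s^3-312s^2-1620s+25256)
  -5s^4-25s^3+725s^2+1825s-27720 = (-(5/4)s-415/4)(4s^3-312s^2-1620s+25256) + (-33670s^2-134680s+2592590)
  4s^3-312s^2-1620s+25256 = (-(2/16835)s+164/16835)(-33670s^2-134680s+2592590) + (0)
Last nonzero remainder: -33670s^2-134680s+2592590. Dividing through by -33670 gives the monic gcd s^2+4s-77.
Then lcm(f, g) = f·g / gcd(f, g); expanding and making the result monic gives the answer.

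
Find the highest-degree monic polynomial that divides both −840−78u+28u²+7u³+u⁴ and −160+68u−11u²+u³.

Euclidean algorithm in ℚ[u]:
  u⁴+7u³+28u²−78u−840 = (u+18)(u³−11u²+68u−160) + (158u²−1142u+2040)
  u³−11u²+68u−160 = ((1/158)u−149/6241)(158u²−1142u+2040) + ((173650/6241)u−694600/6241)
  158u²−1142u+2040 = ((493039/86825)u−318291/17365)((173650/6241)u−694600/6241) + (0)
Last nonzero remainder: (173650/6241)u−694600/6241. Dividing through by 173650/6241 gives the monic gcd u−4.

−4+u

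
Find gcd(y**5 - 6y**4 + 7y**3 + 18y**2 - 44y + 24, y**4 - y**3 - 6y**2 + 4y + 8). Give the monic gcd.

y**3 - 2y**2 - 4y + 8

Apply the Euclidean algorithm:
  y**5 - 6y**4 + 7y**3 + 18y**2 - 44y + 24 = (y - 5)(y**4 - y**3 - 6y**2 + 4y + 8) + (8y**3 - 16y**2 - 32y + 64)
  y**4 - y**3 - 6y**2 + 4y + 8 = ((1/8)y + 1/8)(8y**3 - 16y**2 - 32y + 64) + (0)
Last nonzero remainder: 8y**3 - 16y**2 - 32y + 64. Dividing through by 8 gives the monic gcd y**3 - 2y**2 - 4y + 8.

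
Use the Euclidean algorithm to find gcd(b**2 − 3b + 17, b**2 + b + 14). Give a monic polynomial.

Repeated division with remainder:
  b**2 − 3b + 17 = (b**2 + b + 14) + (−4b + 3)
  b**2 + b + 14 = (−(1/4)b − 7/16)(−4b + 3) + (245/16)
  −4b + 3 = (−(64/245)b + 48/245)(245/16) + (0)
The last nonzero remainder is the constant 245/16, so the polynomials are coprime and gcd = 1.

1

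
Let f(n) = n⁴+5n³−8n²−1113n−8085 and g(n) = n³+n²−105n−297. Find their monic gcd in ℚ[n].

n−11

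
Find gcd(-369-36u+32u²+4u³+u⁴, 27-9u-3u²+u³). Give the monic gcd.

-9+u²

Apply the Euclidean algorithm:
  u⁴+4u³+32u²-36u-369 = (u+7)(u³-3u²-9u+27) + (62u²-558)
  u³-3u²-9u+27 = ((1/62)u-3/62)(62u²-558) + (0)
Last nonzero remainder: 62u²-558. Dividing through by 62 gives the monic gcd u²-9.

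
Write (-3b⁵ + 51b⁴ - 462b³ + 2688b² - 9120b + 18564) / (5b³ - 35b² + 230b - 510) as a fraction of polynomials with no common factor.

(-3b³ + 39b² - 204b + 546)/(5b - 15)

Euclidean algorithm in ℚ[b]:
  -3b⁵ + 51b⁴ - 462b³ + 2688b² - 9120b + 18564 = (-(3/5)b² + 6b - 114/5)(5b³ - 35b² + 230b - 510) + (204b² - 816b + 6936)
  5b³ - 35b² + 230b - 510 = ((5/204)b - 5/68)(204b² - 816b + 6936) + (0)
Last nonzero remainder: 204b² - 816b + 6936. Dividing through by 204 gives the monic gcd b² - 4b + 34.
Cancel b² - 4b + 34 from numerator and denominator to get the reduced form.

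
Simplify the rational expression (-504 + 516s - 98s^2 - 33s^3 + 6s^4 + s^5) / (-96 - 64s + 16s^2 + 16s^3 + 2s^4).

By polynomial division,
  s^5 + 6s^4 - 33s^3 - 98s^2 + 516s - 504 = ((1/2)s - 1)(2s^4 + 16s^3 + 16s^2 - 64s - 96) + (-25s^3 - 50s^2 + 500s - 600)
  2s^4 + 16s^3 + 16s^2 - 64s - 96 = (-(2/25)s - 12/25)(-25s^3 - 50s^2 + 500s - 600) + (32s^2 + 128s - 384)
  -25s^3 - 50s^2 + 500s - 600 = (-(25/32)s + 25/16)(32s^2 + 128s - 384) + (0)
Last nonzero remainder: 32s^2 + 128s - 384. Dividing through by 32 gives the monic gcd s^2 + 4s - 12.
Cancel s^2 + 4s - 12 from numerator and denominator to get the reduced form.

(42 - 29s + 2s^2 + s^3)/(8 + 8s + 2s^2)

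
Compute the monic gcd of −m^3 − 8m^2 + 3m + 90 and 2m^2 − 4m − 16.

1

Euclidean algorithm in ℚ[m]:
  −m^3 − 8m^2 + 3m + 90 = (−(1/2)m − 5)(2m^2 − 4m − 16) + (−25m + 10)
  2m^2 − 4m − 16 = (−(2/25)m + 16/125)(−25m + 10) + (−432/25)
  −25m + 10 = ((625/432)m − 125/216)(−432/25) + (0)
The last nonzero remainder is the constant −432/25, so the polynomials are coprime and gcd = 1.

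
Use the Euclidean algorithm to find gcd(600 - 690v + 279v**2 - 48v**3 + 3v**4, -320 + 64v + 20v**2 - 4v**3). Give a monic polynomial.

Euclidean algorithm in ℚ[v]:
  3v**4 - 48v**3 + 279v**2 - 690v + 600 = (-(3/4)v + 33/4)(-4v**3 + 20v**2 + 64v - 320) + (162v**2 - 1458v + 3240)
  -4v**3 + 20v**2 + 64v - 320 = (-(2/81)v - 8/81)(162v**2 - 1458v + 3240) + (0)
Last nonzero remainder: 162v**2 - 1458v + 3240. Dividing through by 162 gives the monic gcd v**2 - 9v + 20.

20 - 9v + v**2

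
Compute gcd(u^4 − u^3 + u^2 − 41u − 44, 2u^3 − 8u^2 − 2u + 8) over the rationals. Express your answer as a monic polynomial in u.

Apply the Euclidean algorithm:
  u^4 − u^3 + u^2 − 41u − 44 = ((1/2)u + 3/2)(2u^3 − 8u^2 − 2u + 8) + (14u^2 − 42u − 56)
  2u^3 − 8u^2 − 2u + 8 = ((1/7)u − 1/7)(14u^2 − 42u − 56) + (0)
Last nonzero remainder: 14u^2 − 42u − 56. Dividing through by 14 gives the monic gcd u^2 − 3u − 4.

u^2 − 3u − 4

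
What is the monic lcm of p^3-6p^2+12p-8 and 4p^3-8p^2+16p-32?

p^5-6p^4+16p^3-32p^2+48p-32

Euclidean algorithm in ℚ[p]:
  p^3-6p^2+12p-8 = (1/4)(4p^3-8p^2+16p-32) + (-4p^2+8p)
  4p^3-8p^2+16p-32 = (-p)(-4p^2+8p) + (16p-32)
  -4p^2+8p = (-(1/4)p)(16p-32) + (0)
Last nonzero remainder: 16p-32. Dividing through by 16 gives the monic gcd p-2.
Then lcm(f, g) = f·g / gcd(f, g); expanding and making the result monic gives the answer.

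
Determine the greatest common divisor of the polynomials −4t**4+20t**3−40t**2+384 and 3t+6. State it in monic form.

t+2

Apply the Euclidean algorithm:
  −4t**4+20t**3−40t**2+384 = (−(4/3)t**3+(28/3)t**2−32t+64)(3t+6) + (0)
Last nonzero remainder: 3t+6. Dividing through by 3 gives the monic gcd t+2.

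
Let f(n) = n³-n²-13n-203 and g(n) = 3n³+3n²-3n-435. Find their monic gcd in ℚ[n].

n²+6n+29

Apply the Euclidean algorithm:
  n³-n²-13n-203 = (1/3)(3n³+3n²-3n-435) + (-2n²-12n-58)
  3n³+3n²-3n-435 = (-(3/2)n+15/2)(-2n²-12n-58) + (0)
Last nonzero remainder: -2n²-12n-58. Dividing through by -2 gives the monic gcd n²+6n+29.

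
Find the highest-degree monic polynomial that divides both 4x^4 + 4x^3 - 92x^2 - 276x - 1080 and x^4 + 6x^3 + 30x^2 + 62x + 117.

x^2 + 2x + 9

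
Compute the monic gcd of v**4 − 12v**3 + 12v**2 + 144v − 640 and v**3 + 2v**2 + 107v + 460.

v + 4

Euclidean algorithm in ℚ[v]:
  v**4 − 12v**3 + 12v**2 + 144v − 640 = (v − 14)(v**3 + 2v**2 + 107v + 460) + (−67v**2 + 1182v + 5800)
  v**3 + 2v**2 + 107v + 460 = (−(1/67)v − 1316/4489)(−67v**2 + 1182v + 5800) + ((2424435/4489)v + 9697740/4489)
  −67v**2 + 1182v + 5800 = (−(300763/2424435)v + 1301810/484887)((2424435/4489)v + 9697740/4489) + (0)
Last nonzero remainder: (2424435/4489)v + 9697740/4489. Dividing through by 2424435/4489 gives the monic gcd v + 4.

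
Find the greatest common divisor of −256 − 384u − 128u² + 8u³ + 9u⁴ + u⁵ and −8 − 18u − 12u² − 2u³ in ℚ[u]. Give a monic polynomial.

By polynomial division,
  u⁵ + 9u⁴ + 8u³ − 128u² − 384u − 256 = (−(1/2)u² − (3/2)u + 19/2)(−2u³ − 12u² − 18u − 8) + (−45u² − 225u − 180)
  −2u³ − 12u² − 18u − 8 = ((2/45)u + 2/45)(−45u² − 225u − 180) + (0)
Last nonzero remainder: −45u² − 225u − 180. Dividing through by −45 gives the monic gcd u² + 5u + 4.

4 + 5u + u²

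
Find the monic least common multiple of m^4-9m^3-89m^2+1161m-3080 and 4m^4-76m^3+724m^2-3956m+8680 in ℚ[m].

m^6-16m^5+36m^4+1226m^3-16725m^2+93542m-190960

Repeated division with remainder:
  m^4-9m^3-89m^2+1161m-3080 = (1/4)(4m^4-76m^3+724m^2-3956m+8680) + (10m^3-270m^2+2150m-5250)
  4m^4-76m^3+724m^2-3956m+8680 = ((2/5)m+16/5)(10m^3-270m^2+2150m-5250) + (728m^2-8736m+25480)
  10m^3-270m^2+2150m-5250 = ((5/364)m-75/364)(728m^2-8736m+25480) + (0)
Last nonzero remainder: 728m^2-8736m+25480. Dividing through by 728 gives the monic gcd m^2-12m+35.
Then lcm(f, g) = f·g / gcd(f, g); expanding and making the result monic gives the answer.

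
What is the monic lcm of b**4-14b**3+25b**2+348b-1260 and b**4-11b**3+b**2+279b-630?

Euclidean algorithm in ℚ[b]:
  b**4-14b**3+25b**2+348b-1260 = (b**4-11b**3+b**2+279b-630) + (-3b**3+24b**2+69b-630)
  b**4-11b**3+b**2+279b-630 = (-(1/3)b+1)(-3b**3+24b**2+69b-630) + (0)
Last nonzero remainder: -3b**3+24b**2+69b-630. Dividing through by -3 gives the monic gcd b**3-8b**2-23b+210.
Then lcm(f, g) = f·g / gcd(f, g); expanding and making the result monic gives the answer.

b**5-17b**4+67b**3+273b**2-2304b+3780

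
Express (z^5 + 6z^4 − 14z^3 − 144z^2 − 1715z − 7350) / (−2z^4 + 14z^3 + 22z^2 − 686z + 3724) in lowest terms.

Apply the Euclidean algorithm:
  z^5 + 6z^4 − 14z^3 − 144z^2 − 1715z − 7350 = (−(1/2)z − 13/2)(−2z^4 + 14z^3 + 22z^2 − 686z + 3724) + (88z^3 − 344z^2 − 4312z + 16856)
  −2z^4 + 14z^3 + 22z^2 − 686z + 3724 = (−(1/44)z + 17/242)(88z^3 − 344z^2 − 4312z + 16856) + (−(6272/121)z^2 + 307328/121)
  88z^3 − 344z^2 − 4312z + 16856 = (−(1331/784)z + 5203/784)(−(6272/121)z^2 + 307328/121) + (0)
Last nonzero remainder: −(6272/121)z^2 + 307328/121. Dividing through by −6272/121 gives the monic gcd z^2 − 49.
Cancel z^2 − 49 from numerator and denominator to get the reduced form.

(−z^3 − 6z^2 − 35z − 150)/(2z^2 − 14z + 76)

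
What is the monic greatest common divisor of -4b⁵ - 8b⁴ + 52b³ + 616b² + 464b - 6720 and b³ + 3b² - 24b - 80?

b² - b - 20

Repeated division with remainder:
  -4b⁵ - 8b⁴ + 52b³ + 616b² + 464b - 6720 = (-4b² + 4b - 56)(b³ + 3b² - 24b - 80) + (560b² - 560b - 11200)
  b³ + 3b² - 24b - 80 = ((1/560)b + 1/140)(560b² - 560b - 11200) + (0)
Last nonzero remainder: 560b² - 560b - 11200. Dividing through by 560 gives the monic gcd b² - b - 20.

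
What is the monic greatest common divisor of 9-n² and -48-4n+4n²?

3+n

Euclidean algorithm in ℚ[n]:
  -n²+9 = (-1/4)(4n²-4n-48) + (-n-3)
  4n²-4n-48 = (-4n+16)(-n-3) + (0)
Last nonzero remainder: -n-3. Dividing through by -1 gives the monic gcd n+3.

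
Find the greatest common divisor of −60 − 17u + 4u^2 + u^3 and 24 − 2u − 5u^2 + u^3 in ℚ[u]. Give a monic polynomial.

−4 + u

Repeated division with remainder:
  u^3 + 4u^2 − 17u − 60 = (u^3 − 5u^2 − 2u + 24) + (9u^2 − 15u − 84)
  u^3 − 5u^2 − 2u + 24 = ((1/9)u − 10/27)(9u^2 − 15u − 84) + ((16/9)u − 64/9)
  9u^2 − 15u − 84 = ((81/16)u + 189/16)((16/9)u − 64/9) + (0)
Last nonzero remainder: (16/9)u − 64/9. Dividing through by 16/9 gives the monic gcd u − 4.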